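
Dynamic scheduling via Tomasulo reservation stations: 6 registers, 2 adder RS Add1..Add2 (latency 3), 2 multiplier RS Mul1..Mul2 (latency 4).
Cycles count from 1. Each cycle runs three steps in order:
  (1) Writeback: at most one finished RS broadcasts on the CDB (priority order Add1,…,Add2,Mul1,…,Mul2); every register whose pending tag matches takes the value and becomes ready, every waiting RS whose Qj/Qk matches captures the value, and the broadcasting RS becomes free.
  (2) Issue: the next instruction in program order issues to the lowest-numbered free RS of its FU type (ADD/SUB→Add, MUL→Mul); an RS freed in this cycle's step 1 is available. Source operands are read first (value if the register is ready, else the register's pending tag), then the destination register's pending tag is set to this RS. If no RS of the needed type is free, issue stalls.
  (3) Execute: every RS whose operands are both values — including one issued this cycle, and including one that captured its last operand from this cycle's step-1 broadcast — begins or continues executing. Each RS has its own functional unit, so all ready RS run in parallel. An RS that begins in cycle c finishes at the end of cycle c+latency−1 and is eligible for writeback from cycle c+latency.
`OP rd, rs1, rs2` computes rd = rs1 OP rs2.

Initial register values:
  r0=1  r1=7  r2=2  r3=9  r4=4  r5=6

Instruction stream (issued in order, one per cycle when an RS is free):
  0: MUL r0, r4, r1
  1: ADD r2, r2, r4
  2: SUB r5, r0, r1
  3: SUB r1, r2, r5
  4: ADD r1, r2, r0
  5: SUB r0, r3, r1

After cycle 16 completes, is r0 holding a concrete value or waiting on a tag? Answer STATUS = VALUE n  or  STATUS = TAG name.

c1: issue MUL r0<-Mul1 | r0:Mul1,r1:7,r2:2,r3:9,r4:4,r5:6
c2: issue ADD r2<-Add1 | r0:Mul1,r1:7,r2:Add1,r3:9,r4:4,r5:6
c3: issue SUB r5<-Add2 | r0:Mul1,r1:7,r2:Add1,r3:9,r4:4,r5:Add2
c4: stall | r0:Mul1,r1:7,r2:Add1,r3:9,r4:4,r5:Add2
c5: CDB Add1=6; issue SUB r1<-Add1 | r0:Mul1,r1:Add1,r2:6,r3:9,r4:4,r5:Add2
c6: CDB Mul1=28; stall | r0:28,r1:Add1,r2:6,r3:9,r4:4,r5:Add2
c7: stall | r0:28,r1:Add1,r2:6,r3:9,r4:4,r5:Add2
c8: stall | r0:28,r1:Add1,r2:6,r3:9,r4:4,r5:Add2
c9: CDB Add2=21; issue ADD r1<-Add2 | r0:28,r1:Add2,r2:6,r3:9,r4:4,r5:21
c10: stall | r0:28,r1:Add2,r2:6,r3:9,r4:4,r5:21
c11: stall | r0:28,r1:Add2,r2:6,r3:9,r4:4,r5:21
c12: CDB Add1=-15; issue SUB r0<-Add1 | r0:Add1,r1:Add2,r2:6,r3:9,r4:4,r5:21
c13: CDB Add2=34 | r0:Add1,r1:34,r2:6,r3:9,r4:4,r5:21
c14: - | r0:Add1,r1:34,r2:6,r3:9,r4:4,r5:21
c15: - | r0:Add1,r1:34,r2:6,r3:9,r4:4,r5:21
c16: CDB Add1=-25 | r0:-25,r1:34,r2:6,r3:9,r4:4,r5:21

STATUS = VALUE -25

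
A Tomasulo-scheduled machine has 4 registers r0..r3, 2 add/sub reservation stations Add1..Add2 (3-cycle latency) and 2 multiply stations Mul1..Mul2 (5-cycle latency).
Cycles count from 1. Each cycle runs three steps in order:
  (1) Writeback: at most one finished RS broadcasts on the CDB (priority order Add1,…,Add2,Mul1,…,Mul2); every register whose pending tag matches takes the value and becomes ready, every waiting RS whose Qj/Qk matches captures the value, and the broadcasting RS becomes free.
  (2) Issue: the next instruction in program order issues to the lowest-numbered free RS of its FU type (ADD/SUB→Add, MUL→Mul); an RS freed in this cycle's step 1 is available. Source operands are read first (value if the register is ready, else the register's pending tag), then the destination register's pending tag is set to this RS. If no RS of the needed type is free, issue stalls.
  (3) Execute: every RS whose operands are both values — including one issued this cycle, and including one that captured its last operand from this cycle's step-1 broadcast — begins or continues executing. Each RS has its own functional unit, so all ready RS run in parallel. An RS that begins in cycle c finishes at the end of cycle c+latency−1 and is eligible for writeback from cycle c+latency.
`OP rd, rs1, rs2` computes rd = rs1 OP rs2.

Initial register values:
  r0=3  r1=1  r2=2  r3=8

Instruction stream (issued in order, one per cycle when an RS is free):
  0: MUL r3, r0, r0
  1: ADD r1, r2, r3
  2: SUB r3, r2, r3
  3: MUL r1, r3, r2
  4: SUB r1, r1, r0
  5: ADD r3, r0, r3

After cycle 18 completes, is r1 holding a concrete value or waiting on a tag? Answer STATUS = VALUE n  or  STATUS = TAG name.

c1: issue MUL r3<-Mul1 | r0:3,r1:1,r2:2,r3:Mul1
c2: issue ADD r1<-Add1 | r0:3,r1:Add1,r2:2,r3:Mul1
c3: issue SUB r3<-Add2 | r0:3,r1:Add1,r2:2,r3:Add2
c4: issue MUL r1<-Mul2 | r0:3,r1:Mul2,r2:2,r3:Add2
c5: stall | r0:3,r1:Mul2,r2:2,r3:Add2
c6: CDB Mul1=9; stall | r0:3,r1:Mul2,r2:2,r3:Add2
c7: stall | r0:3,r1:Mul2,r2:2,r3:Add2
c8: stall | r0:3,r1:Mul2,r2:2,r3:Add2
c9: CDB Add1=11; issue SUB r1<-Add1 | r0:3,r1:Add1,r2:2,r3:Add2
c10: CDB Add2=-7; issue ADD r3<-Add2 | r0:3,r1:Add1,r2:2,r3:Add2
c11: - | r0:3,r1:Add1,r2:2,r3:Add2
c12: - | r0:3,r1:Add1,r2:2,r3:Add2
c13: CDB Add2=-4 | r0:3,r1:Add1,r2:2,r3:-4
c14: - | r0:3,r1:Add1,r2:2,r3:-4
c15: CDB Mul2=-14 | r0:3,r1:Add1,r2:2,r3:-4
c16: - | r0:3,r1:Add1,r2:2,r3:-4
c17: - | r0:3,r1:Add1,r2:2,r3:-4
c18: CDB Add1=-17 | r0:3,r1:-17,r2:2,r3:-4

STATUS = VALUE -17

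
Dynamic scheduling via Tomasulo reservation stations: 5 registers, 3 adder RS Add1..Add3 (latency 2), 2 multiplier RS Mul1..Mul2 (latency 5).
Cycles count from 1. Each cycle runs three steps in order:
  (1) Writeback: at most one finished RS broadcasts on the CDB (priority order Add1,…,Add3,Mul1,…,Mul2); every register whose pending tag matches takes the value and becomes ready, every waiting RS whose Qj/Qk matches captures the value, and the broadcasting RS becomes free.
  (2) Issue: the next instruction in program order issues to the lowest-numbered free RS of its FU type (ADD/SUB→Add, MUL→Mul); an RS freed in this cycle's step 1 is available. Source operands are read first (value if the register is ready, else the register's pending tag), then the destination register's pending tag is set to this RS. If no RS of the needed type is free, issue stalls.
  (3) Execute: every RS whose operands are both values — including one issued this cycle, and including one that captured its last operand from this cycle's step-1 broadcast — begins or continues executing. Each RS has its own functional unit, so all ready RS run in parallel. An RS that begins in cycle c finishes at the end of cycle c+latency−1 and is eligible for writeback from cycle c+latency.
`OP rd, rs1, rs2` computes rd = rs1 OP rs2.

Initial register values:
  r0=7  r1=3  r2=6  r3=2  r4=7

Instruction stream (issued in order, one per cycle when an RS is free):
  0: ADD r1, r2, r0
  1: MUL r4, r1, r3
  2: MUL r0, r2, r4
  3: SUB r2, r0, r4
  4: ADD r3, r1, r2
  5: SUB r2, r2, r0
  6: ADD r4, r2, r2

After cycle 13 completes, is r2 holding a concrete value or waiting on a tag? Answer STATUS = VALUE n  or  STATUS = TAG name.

  c1: issue ADD r1<-Add1  regs: r0:7,r1:Add1,r2:6,r3:2,r4:7
  c2: issue MUL r4<-Mul1  regs: r0:7,r1:Add1,r2:6,r3:2,r4:Mul1
  c3: CDB Add1=13; issue MUL r0<-Mul2  regs: r0:Mul2,r1:13,r2:6,r3:2,r4:Mul1
  c4: issue SUB r2<-Add1  regs: r0:Mul2,r1:13,r2:Add1,r3:2,r4:Mul1
  c5: issue ADD r3<-Add2  regs: r0:Mul2,r1:13,r2:Add1,r3:Add2,r4:Mul1
  c6: issue SUB r2<-Add3  regs: r0:Mul2,r1:13,r2:Add3,r3:Add2,r4:Mul1
  c7: stall  regs: r0:Mul2,r1:13,r2:Add3,r3:Add2,r4:Mul1
  c8: CDB Mul1=26; stall  regs: r0:Mul2,r1:13,r2:Add3,r3:Add2,r4:26
  c9: stall  regs: r0:Mul2,r1:13,r2:Add3,r3:Add2,r4:26
  c10: stall  regs: r0:Mul2,r1:13,r2:Add3,r3:Add2,r4:26
  c11: stall  regs: r0:Mul2,r1:13,r2:Add3,r3:Add2,r4:26
  c12: stall  regs: r0:Mul2,r1:13,r2:Add3,r3:Add2,r4:26
  c13: CDB Mul2=156; stall  regs: r0:156,r1:13,r2:Add3,r3:Add2,r4:26

STATUS = TAG Add3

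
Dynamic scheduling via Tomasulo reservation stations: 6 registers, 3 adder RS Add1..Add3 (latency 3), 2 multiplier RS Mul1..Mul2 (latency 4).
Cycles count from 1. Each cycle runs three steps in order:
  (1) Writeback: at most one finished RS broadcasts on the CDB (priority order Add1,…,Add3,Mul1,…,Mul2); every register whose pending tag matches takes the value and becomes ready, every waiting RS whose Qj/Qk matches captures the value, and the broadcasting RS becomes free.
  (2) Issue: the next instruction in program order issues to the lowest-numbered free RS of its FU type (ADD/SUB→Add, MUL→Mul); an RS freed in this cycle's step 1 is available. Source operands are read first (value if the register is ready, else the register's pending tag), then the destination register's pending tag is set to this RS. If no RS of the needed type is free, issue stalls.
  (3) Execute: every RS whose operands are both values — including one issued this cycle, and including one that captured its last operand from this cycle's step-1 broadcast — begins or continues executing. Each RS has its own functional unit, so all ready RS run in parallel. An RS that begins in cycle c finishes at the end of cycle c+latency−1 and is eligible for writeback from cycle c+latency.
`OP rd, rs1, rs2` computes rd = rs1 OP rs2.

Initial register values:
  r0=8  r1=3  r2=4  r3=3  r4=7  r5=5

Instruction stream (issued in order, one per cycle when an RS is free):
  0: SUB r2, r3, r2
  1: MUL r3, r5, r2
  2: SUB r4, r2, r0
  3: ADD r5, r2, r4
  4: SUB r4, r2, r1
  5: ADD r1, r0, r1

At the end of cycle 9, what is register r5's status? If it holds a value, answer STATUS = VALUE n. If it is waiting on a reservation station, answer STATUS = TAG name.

STATUS = TAG Add1

c1: issue SUB r2<-Add1 | r0:8,r1:3,r2:Add1,r3:3,r4:7,r5:5
c2: issue MUL r3<-Mul1 | r0:8,r1:3,r2:Add1,r3:Mul1,r4:7,r5:5
c3: issue SUB r4<-Add2 | r0:8,r1:3,r2:Add1,r3:Mul1,r4:Add2,r5:5
c4: CDB Add1=-1; issue ADD r5<-Add1 | r0:8,r1:3,r2:-1,r3:Mul1,r4:Add2,r5:Add1
c5: issue SUB r4<-Add3 | r0:8,r1:3,r2:-1,r3:Mul1,r4:Add3,r5:Add1
c6: stall | r0:8,r1:3,r2:-1,r3:Mul1,r4:Add3,r5:Add1
c7: CDB Add2=-9; issue ADD r1<-Add2 | r0:8,r1:Add2,r2:-1,r3:Mul1,r4:Add3,r5:Add1
c8: CDB Add3=-4 | r0:8,r1:Add2,r2:-1,r3:Mul1,r4:-4,r5:Add1
c9: CDB Mul1=-5 | r0:8,r1:Add2,r2:-1,r3:-5,r4:-4,r5:Add1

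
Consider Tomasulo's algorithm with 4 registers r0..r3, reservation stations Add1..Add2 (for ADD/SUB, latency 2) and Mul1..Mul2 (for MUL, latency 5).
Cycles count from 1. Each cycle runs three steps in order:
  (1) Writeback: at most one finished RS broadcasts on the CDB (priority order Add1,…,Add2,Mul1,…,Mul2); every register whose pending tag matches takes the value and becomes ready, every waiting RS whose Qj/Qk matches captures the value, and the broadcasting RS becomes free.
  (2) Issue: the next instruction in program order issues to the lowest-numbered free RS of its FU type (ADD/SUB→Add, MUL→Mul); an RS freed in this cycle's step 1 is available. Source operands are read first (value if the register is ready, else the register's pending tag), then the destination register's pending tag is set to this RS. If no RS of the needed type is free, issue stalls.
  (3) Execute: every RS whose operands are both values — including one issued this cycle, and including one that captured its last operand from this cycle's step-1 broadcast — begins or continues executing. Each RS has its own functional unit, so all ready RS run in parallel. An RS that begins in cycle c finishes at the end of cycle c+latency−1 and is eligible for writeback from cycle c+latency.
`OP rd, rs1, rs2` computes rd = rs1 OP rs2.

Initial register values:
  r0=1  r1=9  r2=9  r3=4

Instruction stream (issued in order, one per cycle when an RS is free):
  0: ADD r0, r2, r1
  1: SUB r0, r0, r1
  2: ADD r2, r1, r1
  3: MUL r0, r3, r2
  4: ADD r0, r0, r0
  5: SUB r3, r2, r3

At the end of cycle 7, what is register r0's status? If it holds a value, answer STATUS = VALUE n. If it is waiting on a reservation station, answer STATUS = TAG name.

STATUS = TAG Add1

cycle 1: issue ADD r0<-Add1 // r0:Add1,r1:9,r2:9,r3:4
cycle 2: issue SUB r0<-Add2 // r0:Add2,r1:9,r2:9,r3:4
cycle 3: CDB Add1=18; issue ADD r2<-Add1 // r0:Add2,r1:9,r2:Add1,r3:4
cycle 4: issue MUL r0<-Mul1 // r0:Mul1,r1:9,r2:Add1,r3:4
cycle 5: CDB Add1=18; issue ADD r0<-Add1 // r0:Add1,r1:9,r2:18,r3:4
cycle 6: CDB Add2=9; issue SUB r3<-Add2 // r0:Add1,r1:9,r2:18,r3:Add2
cycle 7: - // r0:Add1,r1:9,r2:18,r3:Add2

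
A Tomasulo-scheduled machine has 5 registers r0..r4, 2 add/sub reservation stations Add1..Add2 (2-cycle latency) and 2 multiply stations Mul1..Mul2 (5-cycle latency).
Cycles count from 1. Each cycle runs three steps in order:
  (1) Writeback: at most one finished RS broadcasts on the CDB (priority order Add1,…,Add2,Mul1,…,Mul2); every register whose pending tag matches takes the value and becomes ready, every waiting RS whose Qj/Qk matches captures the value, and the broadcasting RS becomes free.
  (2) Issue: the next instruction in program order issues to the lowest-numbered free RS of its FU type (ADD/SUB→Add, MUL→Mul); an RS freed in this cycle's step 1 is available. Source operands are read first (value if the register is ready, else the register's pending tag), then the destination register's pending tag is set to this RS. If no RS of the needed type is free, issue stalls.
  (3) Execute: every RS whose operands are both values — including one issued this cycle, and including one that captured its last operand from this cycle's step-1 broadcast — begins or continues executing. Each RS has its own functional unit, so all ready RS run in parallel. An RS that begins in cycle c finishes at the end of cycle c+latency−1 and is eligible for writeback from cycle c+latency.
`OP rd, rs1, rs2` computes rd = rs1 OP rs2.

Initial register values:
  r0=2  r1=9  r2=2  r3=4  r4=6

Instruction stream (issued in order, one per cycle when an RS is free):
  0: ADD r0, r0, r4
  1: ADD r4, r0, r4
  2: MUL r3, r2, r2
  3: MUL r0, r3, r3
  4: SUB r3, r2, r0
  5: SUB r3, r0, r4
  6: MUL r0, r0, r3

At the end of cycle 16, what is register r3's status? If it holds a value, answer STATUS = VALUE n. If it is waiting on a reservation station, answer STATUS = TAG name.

STATUS = VALUE 2

c1: issue ADD r0<-Add1 | r0:Add1,r1:9,r2:2,r3:4,r4:6
c2: issue ADD r4<-Add2 | r0:Add1,r1:9,r2:2,r3:4,r4:Add2
c3: CDB Add1=8; issue MUL r3<-Mul1 | r0:8,r1:9,r2:2,r3:Mul1,r4:Add2
c4: issue MUL r0<-Mul2 | r0:Mul2,r1:9,r2:2,r3:Mul1,r4:Add2
c5: CDB Add2=14; issue SUB r3<-Add1 | r0:Mul2,r1:9,r2:2,r3:Add1,r4:14
c6: issue SUB r3<-Add2 | r0:Mul2,r1:9,r2:2,r3:Add2,r4:14
c7: stall | r0:Mul2,r1:9,r2:2,r3:Add2,r4:14
c8: CDB Mul1=4; issue MUL r0<-Mul1 | r0:Mul1,r1:9,r2:2,r3:Add2,r4:14
c9: - | r0:Mul1,r1:9,r2:2,r3:Add2,r4:14
c10: - | r0:Mul1,r1:9,r2:2,r3:Add2,r4:14
c11: - | r0:Mul1,r1:9,r2:2,r3:Add2,r4:14
c12: - | r0:Mul1,r1:9,r2:2,r3:Add2,r4:14
c13: CDB Mul2=16 | r0:Mul1,r1:9,r2:2,r3:Add2,r4:14
c14: - | r0:Mul1,r1:9,r2:2,r3:Add2,r4:14
c15: CDB Add1=-14 | r0:Mul1,r1:9,r2:2,r3:Add2,r4:14
c16: CDB Add2=2 | r0:Mul1,r1:9,r2:2,r3:2,r4:14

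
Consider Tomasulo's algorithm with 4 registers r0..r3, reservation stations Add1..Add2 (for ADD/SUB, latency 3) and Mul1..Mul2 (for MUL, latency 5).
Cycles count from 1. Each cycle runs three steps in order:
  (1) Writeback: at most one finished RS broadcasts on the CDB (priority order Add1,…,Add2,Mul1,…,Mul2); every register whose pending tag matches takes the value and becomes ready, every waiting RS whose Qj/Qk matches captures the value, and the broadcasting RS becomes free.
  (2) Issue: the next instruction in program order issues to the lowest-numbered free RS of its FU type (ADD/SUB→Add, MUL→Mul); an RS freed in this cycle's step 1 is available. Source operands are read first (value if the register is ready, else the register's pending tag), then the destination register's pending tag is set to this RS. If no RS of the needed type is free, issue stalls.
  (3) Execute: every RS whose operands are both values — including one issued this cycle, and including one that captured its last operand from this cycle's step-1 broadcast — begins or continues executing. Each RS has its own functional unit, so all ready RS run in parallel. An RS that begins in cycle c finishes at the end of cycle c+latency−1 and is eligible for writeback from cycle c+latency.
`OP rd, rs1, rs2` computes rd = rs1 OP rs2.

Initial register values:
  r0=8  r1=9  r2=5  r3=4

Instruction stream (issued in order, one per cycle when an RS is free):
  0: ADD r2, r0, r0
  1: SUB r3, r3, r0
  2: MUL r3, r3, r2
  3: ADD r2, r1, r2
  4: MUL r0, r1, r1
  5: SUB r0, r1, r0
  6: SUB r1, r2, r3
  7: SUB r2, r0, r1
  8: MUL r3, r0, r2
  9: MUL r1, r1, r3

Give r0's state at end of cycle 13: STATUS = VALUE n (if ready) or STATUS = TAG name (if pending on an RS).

STATUS = TAG Add2

c1: issue ADD r2<-Add1 | r0:8,r1:9,r2:Add1,r3:4
c2: issue SUB r3<-Add2 | r0:8,r1:9,r2:Add1,r3:Add2
c3: issue MUL r3<-Mul1 | r0:8,r1:9,r2:Add1,r3:Mul1
c4: CDB Add1=16; issue ADD r2<-Add1 | r0:8,r1:9,r2:Add1,r3:Mul1
c5: CDB Add2=-4; issue MUL r0<-Mul2 | r0:Mul2,r1:9,r2:Add1,r3:Mul1
c6: issue SUB r0<-Add2 | r0:Add2,r1:9,r2:Add1,r3:Mul1
c7: CDB Add1=25; issue SUB r1<-Add1 | r0:Add2,r1:Add1,r2:25,r3:Mul1
c8: stall | r0:Add2,r1:Add1,r2:25,r3:Mul1
c9: stall | r0:Add2,r1:Add1,r2:25,r3:Mul1
c10: CDB Mul1=-64; stall | r0:Add2,r1:Add1,r2:25,r3:-64
c11: CDB Mul2=81; stall | r0:Add2,r1:Add1,r2:25,r3:-64
c12: stall | r0:Add2,r1:Add1,r2:25,r3:-64
c13: CDB Add1=89; issue SUB r2<-Add1 | r0:Add2,r1:89,r2:Add1,r3:-64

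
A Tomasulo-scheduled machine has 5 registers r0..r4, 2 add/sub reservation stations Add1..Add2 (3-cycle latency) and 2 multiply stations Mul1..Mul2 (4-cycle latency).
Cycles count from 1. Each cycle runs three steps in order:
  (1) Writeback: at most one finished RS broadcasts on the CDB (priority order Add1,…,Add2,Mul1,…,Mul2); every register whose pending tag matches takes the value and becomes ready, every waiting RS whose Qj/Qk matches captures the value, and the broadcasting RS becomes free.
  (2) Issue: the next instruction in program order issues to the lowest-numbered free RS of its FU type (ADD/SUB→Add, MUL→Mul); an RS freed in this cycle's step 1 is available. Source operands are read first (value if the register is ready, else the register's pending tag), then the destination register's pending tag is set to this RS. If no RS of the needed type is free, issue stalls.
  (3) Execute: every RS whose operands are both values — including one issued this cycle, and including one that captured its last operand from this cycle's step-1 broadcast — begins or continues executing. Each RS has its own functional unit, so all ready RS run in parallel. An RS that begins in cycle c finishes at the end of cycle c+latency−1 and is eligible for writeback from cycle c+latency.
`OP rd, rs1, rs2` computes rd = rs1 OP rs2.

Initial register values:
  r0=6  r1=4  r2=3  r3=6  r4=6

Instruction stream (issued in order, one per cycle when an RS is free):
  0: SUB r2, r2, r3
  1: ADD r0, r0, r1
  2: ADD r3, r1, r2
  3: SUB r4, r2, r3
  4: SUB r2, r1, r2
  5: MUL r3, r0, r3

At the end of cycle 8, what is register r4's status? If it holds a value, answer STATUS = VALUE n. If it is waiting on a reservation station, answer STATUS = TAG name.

  c1: issue SUB r2<-Add1  regs: r0:6,r1:4,r2:Add1,r3:6,r4:6
  c2: issue ADD r0<-Add2  regs: r0:Add2,r1:4,r2:Add1,r3:6,r4:6
  c3: stall  regs: r0:Add2,r1:4,r2:Add1,r3:6,r4:6
  c4: CDB Add1=-3; issue ADD r3<-Add1  regs: r0:Add2,r1:4,r2:-3,r3:Add1,r4:6
  c5: CDB Add2=10; issue SUB r4<-Add2  regs: r0:10,r1:4,r2:-3,r3:Add1,r4:Add2
  c6: stall  regs: r0:10,r1:4,r2:-3,r3:Add1,r4:Add2
  c7: CDB Add1=1; issue SUB r2<-Add1  regs: r0:10,r1:4,r2:Add1,r3:1,r4:Add2
  c8: issue MUL r3<-Mul1  regs: r0:10,r1:4,r2:Add1,r3:Mul1,r4:Add2

STATUS = TAG Add2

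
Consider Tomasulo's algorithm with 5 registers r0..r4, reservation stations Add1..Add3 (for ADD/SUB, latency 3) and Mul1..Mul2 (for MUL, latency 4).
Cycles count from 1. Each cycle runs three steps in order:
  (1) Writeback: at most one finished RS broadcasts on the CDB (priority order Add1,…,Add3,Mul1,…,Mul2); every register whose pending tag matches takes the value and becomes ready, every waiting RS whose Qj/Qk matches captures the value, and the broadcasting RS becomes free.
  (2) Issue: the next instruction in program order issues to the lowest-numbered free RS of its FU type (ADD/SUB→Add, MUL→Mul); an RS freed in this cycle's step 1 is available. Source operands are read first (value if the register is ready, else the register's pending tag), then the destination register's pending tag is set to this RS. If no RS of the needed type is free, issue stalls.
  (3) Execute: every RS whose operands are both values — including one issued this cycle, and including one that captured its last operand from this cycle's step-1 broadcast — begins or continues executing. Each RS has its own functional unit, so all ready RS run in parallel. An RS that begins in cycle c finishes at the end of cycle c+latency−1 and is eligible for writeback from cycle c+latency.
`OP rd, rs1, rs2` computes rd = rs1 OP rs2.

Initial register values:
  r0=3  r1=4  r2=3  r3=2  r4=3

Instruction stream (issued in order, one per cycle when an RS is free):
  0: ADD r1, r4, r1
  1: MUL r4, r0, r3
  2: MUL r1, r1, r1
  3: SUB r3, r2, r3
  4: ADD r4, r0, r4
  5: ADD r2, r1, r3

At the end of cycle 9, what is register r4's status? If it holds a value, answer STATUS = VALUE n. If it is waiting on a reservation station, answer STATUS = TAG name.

STATUS = VALUE 9

  c1: issue ADD r1<-Add1  regs: r0:3,r1:Add1,r2:3,r3:2,r4:3
  c2: issue MUL r4<-Mul1  regs: r0:3,r1:Add1,r2:3,r3:2,r4:Mul1
  c3: issue MUL r1<-Mul2  regs: r0:3,r1:Mul2,r2:3,r3:2,r4:Mul1
  c4: CDB Add1=7; issue SUB r3<-Add1  regs: r0:3,r1:Mul2,r2:3,r3:Add1,r4:Mul1
  c5: issue ADD r4<-Add2  regs: r0:3,r1:Mul2,r2:3,r3:Add1,r4:Add2
  c6: CDB Mul1=6; issue ADD r2<-Add3  regs: r0:3,r1:Mul2,r2:Add3,r3:Add1,r4:Add2
  c7: CDB Add1=1  regs: r0:3,r1:Mul2,r2:Add3,r3:1,r4:Add2
  c8: CDB Mul2=49  regs: r0:3,r1:49,r2:Add3,r3:1,r4:Add2
  c9: CDB Add2=9  regs: r0:3,r1:49,r2:Add3,r3:1,r4:9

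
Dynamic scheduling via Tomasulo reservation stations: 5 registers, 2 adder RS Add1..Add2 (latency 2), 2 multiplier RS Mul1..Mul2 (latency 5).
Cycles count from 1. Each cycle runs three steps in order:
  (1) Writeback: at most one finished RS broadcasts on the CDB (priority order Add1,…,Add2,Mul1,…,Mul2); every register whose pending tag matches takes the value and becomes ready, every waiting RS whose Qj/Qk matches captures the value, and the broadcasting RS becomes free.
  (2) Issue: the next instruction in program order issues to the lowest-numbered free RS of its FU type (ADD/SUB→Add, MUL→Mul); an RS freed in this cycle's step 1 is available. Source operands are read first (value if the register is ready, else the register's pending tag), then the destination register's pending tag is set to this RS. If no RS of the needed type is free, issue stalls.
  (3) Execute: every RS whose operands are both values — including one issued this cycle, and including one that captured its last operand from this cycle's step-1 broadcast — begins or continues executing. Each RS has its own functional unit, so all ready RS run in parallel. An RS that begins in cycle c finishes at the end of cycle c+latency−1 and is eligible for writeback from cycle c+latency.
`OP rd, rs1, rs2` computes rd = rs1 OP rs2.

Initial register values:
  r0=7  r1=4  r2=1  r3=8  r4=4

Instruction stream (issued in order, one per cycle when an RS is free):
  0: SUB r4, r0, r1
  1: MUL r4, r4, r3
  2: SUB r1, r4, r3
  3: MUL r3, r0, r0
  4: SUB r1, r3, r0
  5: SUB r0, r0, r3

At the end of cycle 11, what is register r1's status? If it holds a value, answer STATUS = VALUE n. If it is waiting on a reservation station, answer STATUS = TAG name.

STATUS = VALUE 42

  c1: issue SUB r4<-Add1  regs: r0:7,r1:4,r2:1,r3:8,r4:Add1
  c2: issue MUL r4<-Mul1  regs: r0:7,r1:4,r2:1,r3:8,r4:Mul1
  c3: CDB Add1=3; issue SUB r1<-Add1  regs: r0:7,r1:Add1,r2:1,r3:8,r4:Mul1
  c4: issue MUL r3<-Mul2  regs: r0:7,r1:Add1,r2:1,r3:Mul2,r4:Mul1
  c5: issue SUB r1<-Add2  regs: r0:7,r1:Add2,r2:1,r3:Mul2,r4:Mul1
  c6: stall  regs: r0:7,r1:Add2,r2:1,r3:Mul2,r4:Mul1
  c7: stall  regs: r0:7,r1:Add2,r2:1,r3:Mul2,r4:Mul1
  c8: CDB Mul1=24; stall  regs: r0:7,r1:Add2,r2:1,r3:Mul2,r4:24
  c9: CDB Mul2=49; stall  regs: r0:7,r1:Add2,r2:1,r3:49,r4:24
  c10: CDB Add1=16; issue SUB r0<-Add1  regs: r0:Add1,r1:Add2,r2:1,r3:49,r4:24
  c11: CDB Add2=42  regs: r0:Add1,r1:42,r2:1,r3:49,r4:24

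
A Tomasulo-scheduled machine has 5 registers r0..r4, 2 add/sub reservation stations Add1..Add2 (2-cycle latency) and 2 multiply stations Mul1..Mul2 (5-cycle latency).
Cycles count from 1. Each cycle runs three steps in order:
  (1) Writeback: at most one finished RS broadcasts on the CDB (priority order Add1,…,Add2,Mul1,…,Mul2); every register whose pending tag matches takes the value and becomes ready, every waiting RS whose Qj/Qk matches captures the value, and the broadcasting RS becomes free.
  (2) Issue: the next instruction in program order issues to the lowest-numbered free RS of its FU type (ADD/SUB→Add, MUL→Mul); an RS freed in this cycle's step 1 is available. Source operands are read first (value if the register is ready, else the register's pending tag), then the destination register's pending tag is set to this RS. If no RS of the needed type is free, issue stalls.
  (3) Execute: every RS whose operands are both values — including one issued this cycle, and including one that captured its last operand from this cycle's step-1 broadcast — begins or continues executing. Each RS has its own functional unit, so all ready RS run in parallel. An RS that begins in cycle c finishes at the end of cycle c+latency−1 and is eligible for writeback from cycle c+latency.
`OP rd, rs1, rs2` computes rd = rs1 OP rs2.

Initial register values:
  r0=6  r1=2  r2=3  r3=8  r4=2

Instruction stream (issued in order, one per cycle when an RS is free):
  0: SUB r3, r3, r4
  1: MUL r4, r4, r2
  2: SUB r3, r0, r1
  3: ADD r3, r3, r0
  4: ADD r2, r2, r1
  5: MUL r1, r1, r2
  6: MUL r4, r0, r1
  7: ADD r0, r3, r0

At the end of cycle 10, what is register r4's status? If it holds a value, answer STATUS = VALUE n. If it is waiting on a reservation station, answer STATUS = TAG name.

c1: issue SUB r3<-Add1 | r0:6,r1:2,r2:3,r3:Add1,r4:2
c2: issue MUL r4<-Mul1 | r0:6,r1:2,r2:3,r3:Add1,r4:Mul1
c3: CDB Add1=6; issue SUB r3<-Add1 | r0:6,r1:2,r2:3,r3:Add1,r4:Mul1
c4: issue ADD r3<-Add2 | r0:6,r1:2,r2:3,r3:Add2,r4:Mul1
c5: CDB Add1=4; issue ADD r2<-Add1 | r0:6,r1:2,r2:Add1,r3:Add2,r4:Mul1
c6: issue MUL r1<-Mul2 | r0:6,r1:Mul2,r2:Add1,r3:Add2,r4:Mul1
c7: CDB Add1=5; stall | r0:6,r1:Mul2,r2:5,r3:Add2,r4:Mul1
c8: CDB Add2=10; stall | r0:6,r1:Mul2,r2:5,r3:10,r4:Mul1
c9: CDB Mul1=6; issue MUL r4<-Mul1 | r0:6,r1:Mul2,r2:5,r3:10,r4:Mul1
c10: issue ADD r0<-Add1 | r0:Add1,r1:Mul2,r2:5,r3:10,r4:Mul1

STATUS = TAG Mul1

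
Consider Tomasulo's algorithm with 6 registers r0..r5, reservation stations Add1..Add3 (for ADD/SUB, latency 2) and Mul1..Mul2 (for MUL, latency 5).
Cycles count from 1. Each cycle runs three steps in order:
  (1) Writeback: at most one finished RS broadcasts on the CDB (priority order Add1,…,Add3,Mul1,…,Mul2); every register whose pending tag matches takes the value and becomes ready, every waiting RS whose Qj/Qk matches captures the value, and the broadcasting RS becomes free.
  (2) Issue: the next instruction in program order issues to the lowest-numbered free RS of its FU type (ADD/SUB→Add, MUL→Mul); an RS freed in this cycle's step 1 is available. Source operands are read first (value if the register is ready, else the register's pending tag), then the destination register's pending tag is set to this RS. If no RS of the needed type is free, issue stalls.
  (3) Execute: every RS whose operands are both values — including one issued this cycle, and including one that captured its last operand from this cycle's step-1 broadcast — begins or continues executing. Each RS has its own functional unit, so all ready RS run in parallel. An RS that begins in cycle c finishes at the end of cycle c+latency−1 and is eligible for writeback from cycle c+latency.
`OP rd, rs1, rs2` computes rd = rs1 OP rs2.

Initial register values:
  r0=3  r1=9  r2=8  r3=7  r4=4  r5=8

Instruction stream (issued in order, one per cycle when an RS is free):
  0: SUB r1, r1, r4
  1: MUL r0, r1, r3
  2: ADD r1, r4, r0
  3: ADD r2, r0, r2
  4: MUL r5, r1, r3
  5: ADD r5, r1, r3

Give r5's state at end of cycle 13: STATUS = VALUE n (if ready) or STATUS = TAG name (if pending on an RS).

  c1: issue SUB r1<-Add1  regs: r0:3,r1:Add1,r2:8,r3:7,r4:4,r5:8
  c2: issue MUL r0<-Mul1  regs: r0:Mul1,r1:Add1,r2:8,r3:7,r4:4,r5:8
  c3: CDB Add1=5; issue ADD r1<-Add1  regs: r0:Mul1,r1:Add1,r2:8,r3:7,r4:4,r5:8
  c4: issue ADD r2<-Add2  regs: r0:Mul1,r1:Add1,r2:Add2,r3:7,r4:4,r5:8
  c5: issue MUL r5<-Mul2  regs: r0:Mul1,r1:Add1,r2:Add2,r3:7,r4:4,r5:Mul2
  c6: issue ADD r5<-Add3  regs: r0:Mul1,r1:Add1,r2:Add2,r3:7,r4:4,r5:Add3
  c7: -  regs: r0:Mul1,r1:Add1,r2:Add2,r3:7,r4:4,r5:Add3
  c8: CDB Mul1=35  regs: r0:35,r1:Add1,r2:Add2,r3:7,r4:4,r5:Add3
  c9: -  regs: r0:35,r1:Add1,r2:Add2,r3:7,r4:4,r5:Add3
  c10: CDB Add1=39  regs: r0:35,r1:39,r2:Add2,r3:7,r4:4,r5:Add3
  c11: CDB Add2=43  regs: r0:35,r1:39,r2:43,r3:7,r4:4,r5:Add3
  c12: CDB Add3=46  regs: r0:35,r1:39,r2:43,r3:7,r4:4,r5:46
  c13: -  regs: r0:35,r1:39,r2:43,r3:7,r4:4,r5:46

STATUS = VALUE 46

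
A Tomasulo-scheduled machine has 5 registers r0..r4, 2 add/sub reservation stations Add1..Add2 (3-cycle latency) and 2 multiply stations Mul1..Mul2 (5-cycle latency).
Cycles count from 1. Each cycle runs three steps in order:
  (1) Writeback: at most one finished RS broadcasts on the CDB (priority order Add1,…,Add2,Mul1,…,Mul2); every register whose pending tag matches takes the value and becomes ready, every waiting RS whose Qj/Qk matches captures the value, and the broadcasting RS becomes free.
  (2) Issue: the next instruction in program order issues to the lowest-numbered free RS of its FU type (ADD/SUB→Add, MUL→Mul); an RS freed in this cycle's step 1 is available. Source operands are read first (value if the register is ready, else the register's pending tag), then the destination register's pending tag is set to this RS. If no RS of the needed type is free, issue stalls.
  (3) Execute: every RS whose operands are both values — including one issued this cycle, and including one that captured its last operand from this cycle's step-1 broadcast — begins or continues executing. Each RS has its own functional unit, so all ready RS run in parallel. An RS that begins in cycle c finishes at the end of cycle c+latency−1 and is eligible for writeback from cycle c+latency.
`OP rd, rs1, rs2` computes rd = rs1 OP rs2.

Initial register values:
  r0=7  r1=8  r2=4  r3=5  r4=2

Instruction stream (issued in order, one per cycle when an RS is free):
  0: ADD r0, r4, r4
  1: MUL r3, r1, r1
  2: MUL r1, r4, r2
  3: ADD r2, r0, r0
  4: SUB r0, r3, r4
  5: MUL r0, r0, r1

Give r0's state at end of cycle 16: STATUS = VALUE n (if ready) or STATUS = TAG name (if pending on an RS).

STATUS = VALUE 496

c1: issue ADD r0<-Add1 | r0:Add1,r1:8,r2:4,r3:5,r4:2
c2: issue MUL r3<-Mul1 | r0:Add1,r1:8,r2:4,r3:Mul1,r4:2
c3: issue MUL r1<-Mul2 | r0:Add1,r1:Mul2,r2:4,r3:Mul1,r4:2
c4: CDB Add1=4; issue ADD r2<-Add1 | r0:4,r1:Mul2,r2:Add1,r3:Mul1,r4:2
c5: issue SUB r0<-Add2 | r0:Add2,r1:Mul2,r2:Add1,r3:Mul1,r4:2
c6: stall | r0:Add2,r1:Mul2,r2:Add1,r3:Mul1,r4:2
c7: CDB Add1=8; stall | r0:Add2,r1:Mul2,r2:8,r3:Mul1,r4:2
c8: CDB Mul1=64; issue MUL r0<-Mul1 | r0:Mul1,r1:Mul2,r2:8,r3:64,r4:2
c9: CDB Mul2=8 | r0:Mul1,r1:8,r2:8,r3:64,r4:2
c10: - | r0:Mul1,r1:8,r2:8,r3:64,r4:2
c11: CDB Add2=62 | r0:Mul1,r1:8,r2:8,r3:64,r4:2
c12: - | r0:Mul1,r1:8,r2:8,r3:64,r4:2
c13: - | r0:Mul1,r1:8,r2:8,r3:64,r4:2
c14: - | r0:Mul1,r1:8,r2:8,r3:64,r4:2
c15: - | r0:Mul1,r1:8,r2:8,r3:64,r4:2
c16: CDB Mul1=496 | r0:496,r1:8,r2:8,r3:64,r4:2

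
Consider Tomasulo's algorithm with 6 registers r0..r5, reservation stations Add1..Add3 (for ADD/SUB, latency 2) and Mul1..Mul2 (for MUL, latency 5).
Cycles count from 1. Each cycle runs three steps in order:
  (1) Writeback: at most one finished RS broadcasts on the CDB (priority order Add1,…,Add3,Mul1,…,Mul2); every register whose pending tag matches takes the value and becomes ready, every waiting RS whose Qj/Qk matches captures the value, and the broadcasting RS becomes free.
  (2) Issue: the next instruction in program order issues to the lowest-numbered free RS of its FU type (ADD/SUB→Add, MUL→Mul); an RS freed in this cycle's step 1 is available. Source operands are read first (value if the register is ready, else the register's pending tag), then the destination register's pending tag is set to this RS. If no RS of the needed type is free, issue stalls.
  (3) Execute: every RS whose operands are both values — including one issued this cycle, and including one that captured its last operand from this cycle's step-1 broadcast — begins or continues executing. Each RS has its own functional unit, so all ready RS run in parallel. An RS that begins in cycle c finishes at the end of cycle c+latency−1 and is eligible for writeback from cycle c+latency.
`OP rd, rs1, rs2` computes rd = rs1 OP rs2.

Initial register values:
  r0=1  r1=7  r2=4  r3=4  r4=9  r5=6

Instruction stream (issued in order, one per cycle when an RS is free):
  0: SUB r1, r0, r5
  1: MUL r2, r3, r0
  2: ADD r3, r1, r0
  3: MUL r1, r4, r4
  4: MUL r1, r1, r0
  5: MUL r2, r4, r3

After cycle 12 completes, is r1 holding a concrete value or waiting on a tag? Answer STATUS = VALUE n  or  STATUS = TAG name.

STATUS = TAG Mul1

c1: issue SUB r1<-Add1 | r0:1,r1:Add1,r2:4,r3:4,r4:9,r5:6
c2: issue MUL r2<-Mul1 | r0:1,r1:Add1,r2:Mul1,r3:4,r4:9,r5:6
c3: CDB Add1=-5; issue ADD r3<-Add1 | r0:1,r1:-5,r2:Mul1,r3:Add1,r4:9,r5:6
c4: issue MUL r1<-Mul2 | r0:1,r1:Mul2,r2:Mul1,r3:Add1,r4:9,r5:6
c5: CDB Add1=-4; stall | r0:1,r1:Mul2,r2:Mul1,r3:-4,r4:9,r5:6
c6: stall | r0:1,r1:Mul2,r2:Mul1,r3:-4,r4:9,r5:6
c7: CDB Mul1=4; issue MUL r1<-Mul1 | r0:1,r1:Mul1,r2:4,r3:-4,r4:9,r5:6
c8: stall | r0:1,r1:Mul1,r2:4,r3:-4,r4:9,r5:6
c9: CDB Mul2=81; issue MUL r2<-Mul2 | r0:1,r1:Mul1,r2:Mul2,r3:-4,r4:9,r5:6
c10: - | r0:1,r1:Mul1,r2:Mul2,r3:-4,r4:9,r5:6
c11: - | r0:1,r1:Mul1,r2:Mul2,r3:-4,r4:9,r5:6
c12: - | r0:1,r1:Mul1,r2:Mul2,r3:-4,r4:9,r5:6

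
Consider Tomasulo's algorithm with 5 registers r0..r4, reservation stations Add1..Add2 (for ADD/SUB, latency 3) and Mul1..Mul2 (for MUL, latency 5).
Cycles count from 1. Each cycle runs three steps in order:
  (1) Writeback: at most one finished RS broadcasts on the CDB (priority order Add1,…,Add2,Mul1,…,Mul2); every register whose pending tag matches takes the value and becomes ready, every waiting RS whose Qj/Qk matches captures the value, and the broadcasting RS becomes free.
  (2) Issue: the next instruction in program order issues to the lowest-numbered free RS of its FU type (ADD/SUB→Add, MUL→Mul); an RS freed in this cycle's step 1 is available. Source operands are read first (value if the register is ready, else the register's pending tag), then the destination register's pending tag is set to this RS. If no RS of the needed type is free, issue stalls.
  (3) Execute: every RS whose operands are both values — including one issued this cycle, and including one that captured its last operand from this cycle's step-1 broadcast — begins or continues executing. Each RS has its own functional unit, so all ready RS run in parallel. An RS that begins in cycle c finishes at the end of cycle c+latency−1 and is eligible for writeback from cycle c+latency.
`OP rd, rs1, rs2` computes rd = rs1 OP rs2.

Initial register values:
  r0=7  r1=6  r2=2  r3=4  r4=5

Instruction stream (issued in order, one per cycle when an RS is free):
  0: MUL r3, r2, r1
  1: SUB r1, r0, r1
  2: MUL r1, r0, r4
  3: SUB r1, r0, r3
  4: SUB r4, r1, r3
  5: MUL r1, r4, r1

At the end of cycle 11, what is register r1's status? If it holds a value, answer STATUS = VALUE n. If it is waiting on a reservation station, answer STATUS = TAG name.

cycle 1: issue MUL r3<-Mul1 // r0:7,r1:6,r2:2,r3:Mul1,r4:5
cycle 2: issue SUB r1<-Add1 // r0:7,r1:Add1,r2:2,r3:Mul1,r4:5
cycle 3: issue MUL r1<-Mul2 // r0:7,r1:Mul2,r2:2,r3:Mul1,r4:5
cycle 4: issue SUB r1<-Add2 // r0:7,r1:Add2,r2:2,r3:Mul1,r4:5
cycle 5: CDB Add1=1; issue SUB r4<-Add1 // r0:7,r1:Add2,r2:2,r3:Mul1,r4:Add1
cycle 6: CDB Mul1=12; issue MUL r1<-Mul1 // r0:7,r1:Mul1,r2:2,r3:12,r4:Add1
cycle 7: - // r0:7,r1:Mul1,r2:2,r3:12,r4:Add1
cycle 8: CDB Mul2=35 // r0:7,r1:Mul1,r2:2,r3:12,r4:Add1
cycle 9: CDB Add2=-5 // r0:7,r1:Mul1,r2:2,r3:12,r4:Add1
cycle 10: - // r0:7,r1:Mul1,r2:2,r3:12,r4:Add1
cycle 11: - // r0:7,r1:Mul1,r2:2,r3:12,r4:Add1

STATUS = TAG Mul1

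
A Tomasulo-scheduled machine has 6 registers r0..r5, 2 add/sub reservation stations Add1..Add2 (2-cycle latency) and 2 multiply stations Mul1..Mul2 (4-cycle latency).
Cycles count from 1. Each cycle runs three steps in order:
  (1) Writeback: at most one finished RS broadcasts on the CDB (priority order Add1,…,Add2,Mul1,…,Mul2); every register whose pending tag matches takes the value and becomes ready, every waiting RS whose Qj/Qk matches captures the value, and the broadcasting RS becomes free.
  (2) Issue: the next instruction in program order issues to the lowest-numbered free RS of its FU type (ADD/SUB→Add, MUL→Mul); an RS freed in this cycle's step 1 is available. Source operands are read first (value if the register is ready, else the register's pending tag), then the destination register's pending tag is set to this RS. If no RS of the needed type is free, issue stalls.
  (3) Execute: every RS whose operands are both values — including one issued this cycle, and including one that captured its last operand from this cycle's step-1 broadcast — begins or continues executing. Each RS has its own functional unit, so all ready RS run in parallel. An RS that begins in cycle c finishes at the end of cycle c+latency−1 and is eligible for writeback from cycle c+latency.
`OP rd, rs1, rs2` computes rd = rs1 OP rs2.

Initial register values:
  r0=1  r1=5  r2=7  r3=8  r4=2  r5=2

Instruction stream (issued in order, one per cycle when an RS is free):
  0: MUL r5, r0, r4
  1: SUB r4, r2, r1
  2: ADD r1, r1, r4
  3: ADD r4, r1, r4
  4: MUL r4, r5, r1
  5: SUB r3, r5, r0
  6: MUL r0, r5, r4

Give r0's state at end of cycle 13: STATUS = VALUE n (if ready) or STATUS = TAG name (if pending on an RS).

  c1: issue MUL r5<-Mul1  regs: r0:1,r1:5,r2:7,r3:8,r4:2,r5:Mul1
  c2: issue SUB r4<-Add1  regs: r0:1,r1:5,r2:7,r3:8,r4:Add1,r5:Mul1
  c3: issue ADD r1<-Add2  regs: r0:1,r1:Add2,r2:7,r3:8,r4:Add1,r5:Mul1
  c4: CDB Add1=2; issue ADD r4<-Add1  regs: r0:1,r1:Add2,r2:7,r3:8,r4:Add1,r5:Mul1
  c5: CDB Mul1=2; issue MUL r4<-Mul1  regs: r0:1,r1:Add2,r2:7,r3:8,r4:Mul1,r5:2
  c6: CDB Add2=7; issue SUB r3<-Add2  regs: r0:1,r1:7,r2:7,r3:Add2,r4:Mul1,r5:2
  c7: issue MUL r0<-Mul2  regs: r0:Mul2,r1:7,r2:7,r3:Add2,r4:Mul1,r5:2
  c8: CDB Add1=9  regs: r0:Mul2,r1:7,r2:7,r3:Add2,r4:Mul1,r5:2
  c9: CDB Add2=1  regs: r0:Mul2,r1:7,r2:7,r3:1,r4:Mul1,r5:2
  c10: CDB Mul1=14  regs: r0:Mul2,r1:7,r2:7,r3:1,r4:14,r5:2
  c11: -  regs: r0:Mul2,r1:7,r2:7,r3:1,r4:14,r5:2
  c12: -  regs: r0:Mul2,r1:7,r2:7,r3:1,r4:14,r5:2
  c13: -  regs: r0:Mul2,r1:7,r2:7,r3:1,r4:14,r5:2

STATUS = TAG Mul2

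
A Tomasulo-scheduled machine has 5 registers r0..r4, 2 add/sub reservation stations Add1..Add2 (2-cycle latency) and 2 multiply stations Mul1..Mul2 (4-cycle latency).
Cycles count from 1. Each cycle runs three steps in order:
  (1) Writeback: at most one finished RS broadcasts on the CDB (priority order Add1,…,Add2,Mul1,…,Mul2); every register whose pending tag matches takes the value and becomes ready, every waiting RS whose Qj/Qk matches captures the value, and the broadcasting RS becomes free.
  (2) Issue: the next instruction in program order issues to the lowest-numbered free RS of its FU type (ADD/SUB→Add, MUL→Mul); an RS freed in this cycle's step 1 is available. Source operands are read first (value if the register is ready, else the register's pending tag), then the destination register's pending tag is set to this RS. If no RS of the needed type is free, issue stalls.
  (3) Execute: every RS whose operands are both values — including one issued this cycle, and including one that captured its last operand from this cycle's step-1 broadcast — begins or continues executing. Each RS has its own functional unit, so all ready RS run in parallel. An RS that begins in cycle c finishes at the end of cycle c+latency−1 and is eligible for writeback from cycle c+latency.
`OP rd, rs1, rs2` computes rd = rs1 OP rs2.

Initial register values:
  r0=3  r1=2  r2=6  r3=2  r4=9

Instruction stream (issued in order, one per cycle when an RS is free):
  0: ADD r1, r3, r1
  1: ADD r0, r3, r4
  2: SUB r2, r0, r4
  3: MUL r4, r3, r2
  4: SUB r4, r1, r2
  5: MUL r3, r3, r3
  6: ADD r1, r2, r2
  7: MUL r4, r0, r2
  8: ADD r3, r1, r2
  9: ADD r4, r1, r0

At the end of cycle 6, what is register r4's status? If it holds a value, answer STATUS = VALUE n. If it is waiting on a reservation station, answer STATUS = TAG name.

  c1: issue ADD r1<-Add1  regs: r0:3,r1:Add1,r2:6,r3:2,r4:9
  c2: issue ADD r0<-Add2  regs: r0:Add2,r1:Add1,r2:6,r3:2,r4:9
  c3: CDB Add1=4; issue SUB r2<-Add1  regs: r0:Add2,r1:4,r2:Add1,r3:2,r4:9
  c4: CDB Add2=11; issue MUL r4<-Mul1  regs: r0:11,r1:4,r2:Add1,r3:2,r4:Mul1
  c5: issue SUB r4<-Add2  regs: r0:11,r1:4,r2:Add1,r3:2,r4:Add2
  c6: CDB Add1=2; issue MUL r3<-Mul2  regs: r0:11,r1:4,r2:2,r3:Mul2,r4:Add2

STATUS = TAG Add2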